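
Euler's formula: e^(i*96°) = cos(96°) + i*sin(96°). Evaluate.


cos(96°) = -0.1045
sin(96°) = 0.9945

e^(i*96°) = -0.1045 + 0.9945i


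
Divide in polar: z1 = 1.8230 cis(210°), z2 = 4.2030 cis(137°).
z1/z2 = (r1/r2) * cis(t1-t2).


r = 1.8230 / 4.2030 = 0.4337
theta = 210° - 137° = 73° = 73° (mod 360)

0.4337 cis(73°)


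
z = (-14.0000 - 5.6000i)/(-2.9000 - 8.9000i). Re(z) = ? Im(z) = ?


Multiply by conjugate: (-14.0000 - 5.6000i)(-2.9000 + 8.9000i) / ((-2.9)^2 + (-8.9)^2)
Numerator real = -14*(-2.9) - (5.6)*(-8.9) = 90.44
Numerator imag = -5.6*(-2.9) - (-14)*(-8.9) = -108.36
Denominator = 87.62
Re(z) = 90.44/87.62 = 1.0322
Im(z) = -108.36/87.62 = -1.2367

Re(z) = 1.0322, Im(z) = -1.2367


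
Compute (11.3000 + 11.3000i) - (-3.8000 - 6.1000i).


Real: 11.3 + 3.8 = 15.1
Imag: 11.3 + 6.1 = 17.4

15.1000 + 17.4000i


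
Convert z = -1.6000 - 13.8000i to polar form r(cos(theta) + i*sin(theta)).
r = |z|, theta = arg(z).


r = sqrt(2.56+190.44) = sqrt(193) = 13.8924
theta = atan2(-13.8, -1.6) = -96.6135 degrees

r = 13.8924, theta = -96.6135 degrees


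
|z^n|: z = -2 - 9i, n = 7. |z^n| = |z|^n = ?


|z| = sqrt(4+81) = sqrt(85) = 9.2195
|z^7| = |z|^7 = (sqrt(85))^7 = 85^3 * sqrt(85) = 614125*sqrt(85)

|z^7| = 614125*sqrt(85) ≈ 5661952.7398


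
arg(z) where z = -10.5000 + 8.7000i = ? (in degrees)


Re = -10.5, Im = 8.7
arg = atan2(8.7, -10.5) = 140.3558 degrees

arg(z) = 140.3558 degrees


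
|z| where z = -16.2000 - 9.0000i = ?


|z| = sqrt((-16.2)^2 + (-9)^2) = sqrt(262.44 + 81) = sqrt(343.44) = 18.5321

|z| = 18.5321


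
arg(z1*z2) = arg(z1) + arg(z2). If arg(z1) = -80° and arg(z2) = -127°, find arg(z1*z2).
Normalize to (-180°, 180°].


arg(z1*z2) = -80° - 127° = -207°
Normalized to (-180°, 180°]: 153°

153°


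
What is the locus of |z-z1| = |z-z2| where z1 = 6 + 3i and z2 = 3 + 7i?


Equal distances means the locus is the perpendicular bisector of z1 and z2.
Midpoint = ((6+3)/2, (3+7)/2) = (4.5000, 5.0000)

Perpendicular bisector through (4.5000, 5.0000)


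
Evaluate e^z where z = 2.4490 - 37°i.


e^2.4490 = 11.5768
cos(-37°) = 0.798636
sin(-37°) = -0.60182
Real = 11.5768*0.798636 = 9.2456
Imag = 11.5768*(-0.60182) = -6.9671

9.2456 - 6.9671i


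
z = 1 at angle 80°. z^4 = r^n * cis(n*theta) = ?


r^4 = 1^4 = 1
n*theta = 4*80° = 320° = 320° (mod 360)
a = 1*cos(320°) = 0.7660
b = 1*sin(320°) = -0.6428

1 cis(320°) = 0.7660 - 0.6428i


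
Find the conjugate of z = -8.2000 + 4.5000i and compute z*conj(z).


z_bar = -8.2000 - 4.5000i
z*z_bar = (-8.2)^2 + 4.5^2 = 67.24 + 20.25 = 87.49

z_bar = -8.2000 - 4.5000i, z*z_bar = 87.49


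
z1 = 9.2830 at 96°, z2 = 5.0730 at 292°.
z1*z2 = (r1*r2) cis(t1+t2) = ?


r = 9.2830 * 5.0730 = 47.0927
theta = 96° + 292° = 388° = 28° (mod 360)

47.0927 cis(28°)


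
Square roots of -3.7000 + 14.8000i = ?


|z| = sqrt(13.69+219.04) = 15.2555
sqrt((|z|+a)/2) = sqrt((15.2555+(-3.7))/2) = sqrt(5.7777) = 2.4037
sqrt((|z|-a)/2) = sqrt((15.2555-(-3.7))/2) = sqrt(9.4777) = 3.0786

±(2.4037 + 3.0786i) i.e. 2.4037 + 3.0786i and -2.4037 - 3.0786i


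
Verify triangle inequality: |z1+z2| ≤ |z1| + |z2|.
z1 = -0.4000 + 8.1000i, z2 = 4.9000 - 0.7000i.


|z1| = sqrt((-0.4)^2 + 8.1^2) = sqrt(65.77) = 8.1099
|z2| = sqrt(4.9^2 + (-0.7)^2) = sqrt(24.5) = 4.9497
z1+z2 = 4.5000 + 7.4000i
|z1+z2| = sqrt(75.01) = 8.6608
|z1|+|z2| = 8.1099 + 4.9497 = 13.0596

|z1+z2| = 8.6608 ≤ |z1|+|z2| = 13.0596 (verified)


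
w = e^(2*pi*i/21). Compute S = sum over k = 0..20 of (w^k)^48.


The roots are w_k = w^k with w = e^(2*pi*i/21), and (w^k)^48 = (w^48)^k.
So S = 1 + u + u^2 + ... + u^(20) with u = w^48.
48 = 2*21 + 6, so 48 is not a multiple of 21: u = (w^21)^2 * w^6 = w^6 ≠ 1 (w is a primitive 21th root), while u^21 = (w^21)^48 = 1.
Geometric series: S = (1 - u^21)/(1 - u) = (1 - 1)/(1 - u) = 0

S = 0


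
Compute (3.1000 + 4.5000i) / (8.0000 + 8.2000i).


Conjugate of z2 = 8.0000 - 8.2000i
Numerator: (3.1000 + 4.5000i)(8.0000 - 8.2000i) = 61.7000 + 10.5800i
Denominator: 8^2 + 8.2^2 = 131.24
Result = (61.7000 + 10.5800i)/131.24

0.4701 + 0.0806i


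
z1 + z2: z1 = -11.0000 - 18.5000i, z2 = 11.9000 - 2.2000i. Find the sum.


Real: -11 + 11.9 = 0.9
Imag: -18.5 - 2.2 = -20.7

0.9000 - 20.7000i


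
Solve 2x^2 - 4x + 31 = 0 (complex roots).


disc = (-4)^2 - 4*2*31 = 16 - 248 = -232
sqrt(|disc|) = sqrt(232) = 15.2315
Real part = 4/(2*2) = 1.0000
Imag part = 15.2315/(2*2) = 3.8079

1.0000 ± 3.8079i


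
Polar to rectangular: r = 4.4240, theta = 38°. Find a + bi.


a = 4.4240*cos(38°) = 4.4240*0.78801 = 3.4862
b = 4.4240*sin(38°) = 4.4240*0.61566 = 2.7237

3.4862 + 2.7237i


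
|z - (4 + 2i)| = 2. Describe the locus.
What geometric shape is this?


|z - z0| = r is a circle with center z0 and radius r.
Center = (4, 2), radius = 2

Circle with center (4, 2) and radius 2


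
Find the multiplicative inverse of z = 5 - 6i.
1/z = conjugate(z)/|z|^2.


|z|^2 = 25+36 = 61
1/z = (5 + 6i)/61

1/z = 0.0820 + 0.0984i


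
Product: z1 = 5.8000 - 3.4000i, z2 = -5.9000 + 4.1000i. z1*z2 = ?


Real = 5.8*(-5.9) - (-3.4)*4.1 = -34.22 - (-13.94) = -20.28
Imag = 5.8*4.1 - (5.9)*(-3.4) = 23.78 + 20.06 = 43.84

-20.2800 + 43.8400i


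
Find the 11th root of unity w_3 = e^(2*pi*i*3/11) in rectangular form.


Angle = 360*3/11 = 98.1818°
a = cos(98.1818°) = -0.1423
b = sin(98.1818°) = 0.9898

-0.1423 + 0.9898i


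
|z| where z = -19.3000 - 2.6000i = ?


|z| = sqrt((-19.3)^2 + (-2.6)^2) = sqrt(372.49 + 6.76) = sqrt(379.25) = 19.4743

|z| = 19.4743


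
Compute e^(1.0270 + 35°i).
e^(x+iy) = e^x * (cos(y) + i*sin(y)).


e^1.0270 = 2.7927
cos(35°) = 0.81915
sin(35°) = 0.57358
Real = 2.7927*0.81915 = 2.2876
Imag = 2.7927*0.57358 = 1.6018

2.2876 + 1.6018i


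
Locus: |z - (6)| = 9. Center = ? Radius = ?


|z - z0| = r is a circle with center z0 and radius r.
Center = (6, 0), radius = 9

Circle with center (6, 0) and radius 9


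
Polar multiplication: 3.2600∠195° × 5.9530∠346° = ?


r = 3.2600 * 5.9530 = 19.4068
theta = 195° + 346° = 541° = 181° (mod 360)

19.4068 cis(181°)


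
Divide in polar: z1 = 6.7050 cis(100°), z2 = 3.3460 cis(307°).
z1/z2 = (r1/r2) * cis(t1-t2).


r = 6.7050 / 3.3460 = 2.0039
theta = 100° - 307° = -207° = 153° (mod 360)

2.0039 cis(153°)


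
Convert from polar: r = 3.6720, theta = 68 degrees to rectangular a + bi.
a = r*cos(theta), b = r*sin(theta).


a = 3.6720*cos(68°) = 3.6720*0.37461 = 1.3756
b = 3.6720*sin(68°) = 3.6720*0.92718 = 3.4046

1.3756 + 3.4046i


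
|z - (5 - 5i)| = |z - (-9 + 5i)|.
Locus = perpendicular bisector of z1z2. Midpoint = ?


Equal distances means the locus is the perpendicular bisector of z1 and z2.
Midpoint = ((5+(-9))/2, (-5+5)/2) = (-2.0000, 0)

Perpendicular bisector through (-2.0000, 0)


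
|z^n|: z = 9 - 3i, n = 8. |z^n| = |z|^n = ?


|z| = sqrt(81+9) = sqrt(90) = 9.4868
|z^8| = |z|^8 = (sqrt(90))^8 = 90^4 = 65610000

|z^8| = 65610000


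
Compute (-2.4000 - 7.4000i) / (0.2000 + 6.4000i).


Conjugate of z2 = 0.2000 - 6.4000i
Numerator: (-2.4000 - 7.4000i)(0.2000 - 6.4000i) = -47.8400 + 13.8800i
Denominator: 0.2^2 + 6.4^2 = 41
Result = (-47.8400 + 13.8800i)/41

-1.1668 + 0.3385i


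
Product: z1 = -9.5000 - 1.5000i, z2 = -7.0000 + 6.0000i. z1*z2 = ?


Real = -9.5*(-7) - (-1.5)*6 = 66.5 - (-9) = 75.5
Imag = -9.5*6 - (7)*(-1.5) = -57 + 10.5 = -46.5

75.5000 - 46.5000i


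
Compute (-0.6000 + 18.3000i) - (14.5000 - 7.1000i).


Real: -0.6 - 14.5 = -15.1
Imag: 18.3 + 7.1 = 25.4

-15.1000 + 25.4000i


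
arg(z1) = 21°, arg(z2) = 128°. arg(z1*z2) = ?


arg(z1*z2) = 21° + 128° = 149°
Normalized to (-180°, 180°]: 149°

149°


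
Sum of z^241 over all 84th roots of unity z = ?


The roots are w_k = w^k with w = e^(2*pi*i/84), and (w^k)^241 = (w^241)^k.
So S = 1 + u + u^2 + ... + u^(83) with u = w^241.
241 = 2*84 + 73, so 241 is not a multiple of 84: u = (w^84)^2 * w^73 = w^73 ≠ 1 (w is a primitive 84th root), while u^84 = (w^84)^241 = 1.
Geometric series: S = (1 - u^84)/(1 - u) = (1 - 1)/(1 - u) = 0

S = 0


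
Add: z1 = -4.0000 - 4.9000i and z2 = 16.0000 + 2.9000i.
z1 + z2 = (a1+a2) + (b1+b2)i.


Real: -4 + 16 = 12
Imag: -4.9 + 2.9 = -2

12.0000 - 2.0000i


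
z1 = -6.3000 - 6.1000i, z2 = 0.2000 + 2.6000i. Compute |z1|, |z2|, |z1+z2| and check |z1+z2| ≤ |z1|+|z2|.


|z1| = sqrt((-6.3)^2 + (-6.1)^2) = sqrt(76.9) = 8.7693
|z2| = sqrt(0.2^2 + 2.6^2) = sqrt(6.8) = 2.6077
z1+z2 = -6.1000 - 3.5000i
|z1+z2| = sqrt(49.46) = 7.0328
|z1|+|z2| = 8.7693 + 2.6077 = 11.3770

|z1+z2| = 7.0328 ≤ |z1|+|z2| = 11.3770 (verified)


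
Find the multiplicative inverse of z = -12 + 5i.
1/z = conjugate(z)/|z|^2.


|z|^2 = 144+25 = 169
1/z = (-12 - 5i)/169

1/z = -0.0710 - 0.0296i


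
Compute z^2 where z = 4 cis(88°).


r^2 = 4^2 = 16
n*theta = 2*88° = 176° = 176° (mod 360)
a = 16*cos(176°) = -15.9610
b = 16*sin(176°) = 1.1161

16 cis(176°) = -15.9610 + 1.1161i


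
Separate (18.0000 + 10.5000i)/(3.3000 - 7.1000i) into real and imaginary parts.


Multiply by conjugate: (18.0000 + 10.5000i)(3.3000 + 7.1000i) / (3.3^2 + (-7.1)^2)
Numerator real = 18*3.3 + 10.5*(-7.1) = -15.15
Numerator imag = 10.5*3.3 - 18*(-7.1) = 162.45
Denominator = 61.3
Re(z) = -15.15/61.3 = -0.2471
Im(z) = 162.45/61.3 = 2.6501

Re(z) = -0.2471, Im(z) = 2.6501


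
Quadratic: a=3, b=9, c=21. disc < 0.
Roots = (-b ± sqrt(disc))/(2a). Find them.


disc = 9^2 - 4*3*21 = 81 - 252 = -171
sqrt(|disc|) = sqrt(171) = 13.0767
Real part = -9/(2*3) = -1.5000
Imag part = 13.0767/(2*3) = 2.1794

-1.5000 ± 2.1794i


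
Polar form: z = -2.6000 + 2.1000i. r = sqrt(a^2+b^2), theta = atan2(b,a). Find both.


r = sqrt(6.76+4.41) = sqrt(11.17) = 3.3422
theta = atan2(2.1, -2.6) = 141.0725 degrees

r = 3.3422, theta = 141.0725 degrees


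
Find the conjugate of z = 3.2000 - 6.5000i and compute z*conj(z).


z_bar = 3.2000 + 6.5000i
z*z_bar = 3.2^2 + (-6.5)^2 = 10.24 + 42.25 = 52.49

z_bar = 3.2000 + 6.5000i, z*z_bar = 52.49


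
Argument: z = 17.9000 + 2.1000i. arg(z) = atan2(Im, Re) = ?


Re = 17.9, Im = 2.1
arg = atan2(2.1, 17.9) = 6.6913 degrees

arg(z) = 6.6913 degrees


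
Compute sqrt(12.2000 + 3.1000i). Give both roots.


|z| = sqrt(148.84+9.61) = 12.5877
sqrt((|z|+a)/2) = sqrt((12.5877+12.2)/2) = sqrt(12.3938) = 3.5205
sqrt((|z|-a)/2) = sqrt((12.5877-12.2)/2) = sqrt(0.1938) = 0.4403

±(3.5205 + 0.4403i) i.e. 3.5205 + 0.4403i and -3.5205 - 0.4403i


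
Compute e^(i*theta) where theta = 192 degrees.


cos(192°) = -0.9781
sin(192°) = -0.2079

e^(i*192°) = -0.9781 - 0.2079i


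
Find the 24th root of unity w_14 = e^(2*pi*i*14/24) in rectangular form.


Angle = 360*14/24 = 210°
a = cos(210°) = -0.8660
b = sin(210°) = -0.5000

-0.8660 - 0.5000i


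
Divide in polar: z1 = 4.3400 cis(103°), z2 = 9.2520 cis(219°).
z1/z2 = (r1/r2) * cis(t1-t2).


r = 4.3400 / 9.2520 = 0.4691
theta = 103° - 219° = -116° = 244° (mod 360)

0.4691 cis(244°)


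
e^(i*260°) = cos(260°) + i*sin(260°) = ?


cos(260°) = -0.1736
sin(260°) = -0.9848

e^(i*260°) = -0.1736 - 0.9848i


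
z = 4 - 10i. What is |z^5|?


|z| = sqrt(16+100) = sqrt(116) = 10.7703
|z^5| = |z|^5 = (sqrt(116))^5 = 116^2 * sqrt(116) = 13456*sqrt(116)

|z^5| = 13456*sqrt(116) ≈ 144925.5553


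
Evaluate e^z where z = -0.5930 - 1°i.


e^-0.5930 = 0.5527
cos(-1°) = 0.9998
sin(-1°) = -0.01745
Real = 0.5527*0.9998 = 0.5526
Imag = 0.5527*(-0.01745) = -0.0096

0.5526 - 0.0096i


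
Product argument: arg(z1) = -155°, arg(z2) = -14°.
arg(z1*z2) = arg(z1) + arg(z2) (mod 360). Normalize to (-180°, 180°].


arg(z1*z2) = -155° - 14° = -169°
Normalized to (-180°, 180°]: -169°

-169°


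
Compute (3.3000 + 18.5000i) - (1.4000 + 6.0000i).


Real: 3.3 - 1.4 = 1.9
Imag: 18.5 - 6 = 12.5

1.9000 + 12.5000i


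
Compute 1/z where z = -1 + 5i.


|z|^2 = 1+25 = 26
1/z = (-1 - 5i)/26

1/z = -0.0385 - 0.1923i


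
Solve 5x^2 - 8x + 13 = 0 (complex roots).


disc = (-8)^2 - 4*5*13 = 64 - 260 = -196
sqrt(|disc|) = sqrt(196) = 14.0000
Real part = 8/(2*5) = 0.8000
Imag part = 14.0000/(2*5) = 1.4000

0.8000 ± 1.4000i


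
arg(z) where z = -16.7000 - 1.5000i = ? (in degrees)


Re = -16.7, Im = -1.5
arg = atan2(-1.5, -16.7) = -174.8674 degrees

arg(z) = -174.8674 degrees


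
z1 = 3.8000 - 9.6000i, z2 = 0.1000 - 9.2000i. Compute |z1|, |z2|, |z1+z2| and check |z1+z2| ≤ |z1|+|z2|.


|z1| = sqrt(3.8^2 + (-9.6)^2) = sqrt(106.6) = 10.3247
|z2| = sqrt(0.1^2 + (-9.2)^2) = sqrt(84.65) = 9.2005
z1+z2 = 3.9000 - 18.8000i
|z1+z2| = sqrt(368.65) = 19.2003
|z1|+|z2| = 10.3247 + 9.2005 = 19.5252

|z1+z2| = 19.2003 ≤ |z1|+|z2| = 19.5252 (verified)


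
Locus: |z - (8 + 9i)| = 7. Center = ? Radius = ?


|z - z0| = r is a circle with center z0 and radius r.
Center = (8, 9), radius = 7

Circle with center (8, 9) and radius 7


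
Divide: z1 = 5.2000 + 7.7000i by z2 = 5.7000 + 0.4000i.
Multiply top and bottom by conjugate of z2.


Conjugate of z2 = 5.7000 - 0.4000i
Numerator: (5.2000 + 7.7000i)(5.7000 - 0.4000i) = 32.7200 + 41.8100i
Denominator: 5.7^2 + 0.4^2 = 32.65
Result = (32.7200 + 41.8100i)/32.65

1.0021 + 1.2806i


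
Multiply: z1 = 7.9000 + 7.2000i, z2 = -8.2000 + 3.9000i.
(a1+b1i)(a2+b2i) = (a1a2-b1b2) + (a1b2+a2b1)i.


Real = 7.9*(-8.2) - 7.2*3.9 = -64.78 - 28.08 = -92.86
Imag = 7.9*3.9 - (8.2)*7.2 = 30.81 - (59.04) = -28.23

-92.8600 - 28.2300i


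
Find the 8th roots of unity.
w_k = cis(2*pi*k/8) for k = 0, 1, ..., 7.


The 8th roots of unity are cis(360k/8°) for k=0..7
Angle step = 360/8 = 45°
Primitive root: cis(45°)
Primitive root = 0.7071 + 0.7071i

8 roots at angles: 0°, 45°, 90°, 135°, 180°, 225°, 270°, 315°


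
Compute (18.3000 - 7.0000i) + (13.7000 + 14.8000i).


Real: 18.3 + 13.7 = 32
Imag: -7 + 14.8 = 7.8

32.0000 + 7.8000i


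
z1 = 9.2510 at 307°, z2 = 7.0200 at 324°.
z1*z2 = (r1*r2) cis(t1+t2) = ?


r = 9.2510 * 7.0200 = 64.9420
theta = 307° + 324° = 631° = 271° (mod 360)

64.9420 cis(271°)


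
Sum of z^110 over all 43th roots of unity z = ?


The roots are w_k = w^k with w = e^(2*pi*i/43), and (w^k)^110 = (w^110)^k.
So S = 1 + u + u^2 + ... + u^(42) with u = w^110.
110 = 2*43 + 24, so 110 is not a multiple of 43: u = (w^43)^2 * w^24 = w^24 ≠ 1 (w is a primitive 43th root), while u^43 = (w^43)^110 = 1.
Geometric series: S = (1 - u^43)/(1 - u) = (1 - 1)/(1 - u) = 0

S = 0


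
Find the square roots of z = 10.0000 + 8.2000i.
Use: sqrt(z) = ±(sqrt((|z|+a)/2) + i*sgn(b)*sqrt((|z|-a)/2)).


|z| = sqrt(100+67.24) = 12.9321
sqrt((|z|+a)/2) = sqrt((12.9321+10)/2) = sqrt(11.4661) = 3.3862
sqrt((|z|-a)/2) = sqrt((12.9321-10)/2) = sqrt(1.4661) = 1.2108

±(3.3862 + 1.2108i) i.e. 3.3862 + 1.2108i and -3.3862 - 1.2108i


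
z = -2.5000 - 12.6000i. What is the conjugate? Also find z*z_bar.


z_bar = -2.5000 + 12.6000i
z*z_bar = (-2.5)^2 + (-12.6)^2 = 6.25 + 158.76 = 165.01

z_bar = -2.5000 + 12.6000i, z*z_bar = 165.01


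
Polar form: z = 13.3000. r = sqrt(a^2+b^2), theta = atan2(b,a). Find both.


r = sqrt(176.89+0) = sqrt(176.89) = 13.3000
theta = atan2(0, 13.3) = 0 degrees

r = 13.3000, theta = 0 degrees


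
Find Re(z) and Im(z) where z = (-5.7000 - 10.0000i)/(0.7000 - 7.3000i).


Multiply by conjugate: (-5.7000 - 10.0000i)(0.7000 + 7.3000i) / (0.7^2 + (-7.3)^2)
Numerator real = -5.7*0.7 - (10)*(-7.3) = 69.01
Numerator imag = -10*0.7 - (-5.7)*(-7.3) = -48.61
Denominator = 53.78
Re(z) = 69.01/53.78 = 1.2832
Im(z) = -48.61/53.78 = -0.9039

Re(z) = 1.2832, Im(z) = -0.9039


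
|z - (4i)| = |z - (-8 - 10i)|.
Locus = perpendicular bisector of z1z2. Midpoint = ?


Equal distances means the locus is the perpendicular bisector of z1 and z2.
Midpoint = ((0+(-8))/2, (4+(-10))/2) = (-4.0000, -3.0000)

Perpendicular bisector through (-4.0000, -3.0000)


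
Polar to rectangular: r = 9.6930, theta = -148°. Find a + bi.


a = 9.6930*cos(-148°) = 9.6930*(-0.84805) = -8.2201
b = 9.6930*sin(-148°) = 9.6930*(-0.52992) = -5.1365

-8.2201 - 5.1365i


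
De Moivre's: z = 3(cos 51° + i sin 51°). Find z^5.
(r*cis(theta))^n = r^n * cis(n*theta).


r^5 = 3^5 = 243
n*theta = 5*51° = 255° = 255° (mod 360)
a = 243*cos(255°) = -62.8930
b = 243*sin(255°) = -234.7200

243 cis(255°) = -62.8930 - 234.7200i


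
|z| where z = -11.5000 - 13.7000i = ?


|z| = sqrt((-11.5)^2 + (-13.7)^2) = sqrt(132.25 + 187.69) = sqrt(319.94) = 17.8869

|z| = 17.8869


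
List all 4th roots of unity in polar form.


The 4th roots of unity are cis(360k/4°) for k=0..3
Angle step = 360/4 = 90°
Primitive root: cis(90°)
Primitive root = 0 + 1.0000i

4 roots at angles: 0°, 90°, 180°, 270°


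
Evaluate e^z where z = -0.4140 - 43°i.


e^-0.4140 = 0.6610
cos(-43°) = 0.73135
sin(-43°) = -0.682
Real = 0.6610*0.73135 = 0.4834
Imag = 0.6610*(-0.682) = -0.4508

0.4834 - 0.4508i


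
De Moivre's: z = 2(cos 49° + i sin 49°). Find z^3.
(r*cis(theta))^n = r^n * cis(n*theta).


r^3 = 2^3 = 8
n*theta = 3*49° = 147° = 147° (mod 360)
a = 8*cos(147°) = -6.7094
b = 8*sin(147°) = 4.3571

8 cis(147°) = -6.7094 + 4.3571i


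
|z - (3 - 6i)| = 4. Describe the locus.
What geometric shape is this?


|z - z0| = r is a circle with center z0 and radius r.
Center = (3, -6), radius = 4

Circle with center (3, -6) and radius 4


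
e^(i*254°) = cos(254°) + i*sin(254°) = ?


cos(254°) = -0.2756
sin(254°) = -0.9613

e^(i*254°) = -0.2756 - 0.9613i


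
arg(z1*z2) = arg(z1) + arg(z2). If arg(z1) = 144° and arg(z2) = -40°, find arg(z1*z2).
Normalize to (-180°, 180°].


arg(z1*z2) = 144° - 40° = 104°
Normalized to (-180°, 180°]: 104°

104°


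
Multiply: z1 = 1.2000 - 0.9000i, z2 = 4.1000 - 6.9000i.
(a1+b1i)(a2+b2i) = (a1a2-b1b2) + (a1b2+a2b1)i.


Real = 1.2*4.1 - (-0.9)*(-6.9) = 4.92 - 6.21 = -1.29
Imag = 1.2*(-6.9) + 4.1*(-0.9) = -8.28 - (3.69) = -11.97

-1.2900 - 11.9700i


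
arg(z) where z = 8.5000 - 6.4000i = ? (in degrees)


Re = 8.5, Im = -6.4
arg = atan2(-6.4, 8.5) = -36.9776 degrees

arg(z) = -36.9776 degrees


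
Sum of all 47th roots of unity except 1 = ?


With w = e^(2*pi*i/47), all 47 of the 47th roots of unity w^0 = 1, w, ..., w^(46) sum to 0: 1 + w + ... + w^(46) = (1 - w^47)/(1 - w) = 0 since w^47 = 1, w ≠ 1.
Removing the root 1: w + w^2 + ... + w^(46) = 0 - 1 = -1

Sum = -1


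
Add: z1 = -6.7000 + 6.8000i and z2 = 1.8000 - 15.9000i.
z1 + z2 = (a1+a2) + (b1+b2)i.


Real: -6.7 + 1.8 = -4.9
Imag: 6.8 - 15.9 = -9.1

-4.9000 - 9.1000i


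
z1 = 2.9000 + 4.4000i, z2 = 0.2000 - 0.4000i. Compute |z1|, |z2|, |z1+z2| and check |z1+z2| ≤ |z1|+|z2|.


|z1| = sqrt(2.9^2 + 4.4^2) = sqrt(27.77) = 5.2697
|z2| = sqrt(0.2^2 + (-0.4)^2) = sqrt(0.2) = 0.4472
z1+z2 = 3.1000 + 4.0000i
|z1+z2| = sqrt(25.61) = 5.0606
|z1|+|z2| = 5.2697 + 0.4472 = 5.7169

|z1+z2| = 5.0606 ≤ |z1|+|z2| = 5.7169 (verified)


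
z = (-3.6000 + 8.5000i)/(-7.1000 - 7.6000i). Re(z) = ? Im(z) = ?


Multiply by conjugate: (-3.6000 + 8.5000i)(-7.1000 + 7.6000i) / ((-7.1)^2 + (-7.6)^2)
Numerator real = -3.6*(-7.1) + 8.5*(-7.6) = -39.04
Numerator imag = 8.5*(-7.1) - (-3.6)*(-7.6) = -87.71
Denominator = 108.17
Re(z) = -39.04/108.17 = -0.3609
Im(z) = -87.71/108.17 = -0.8109

Re(z) = -0.3609, Im(z) = -0.8109


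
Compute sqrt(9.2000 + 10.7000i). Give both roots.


|z| = sqrt(84.64+114.49) = 14.1113
sqrt((|z|+a)/2) = sqrt((14.1113+9.2)/2) = sqrt(11.6557) = 3.4140
sqrt((|z|-a)/2) = sqrt((14.1113-9.2)/2) = sqrt(2.4557) = 1.5671

±(3.4140 + 1.5671i) i.e. 3.4140 + 1.5671i and -3.4140 - 1.5671i


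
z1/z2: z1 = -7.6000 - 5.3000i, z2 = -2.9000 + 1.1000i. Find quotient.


Conjugate of z2 = -2.9000 - 1.1000i
Numerator: (-7.6000 - 5.3000i)(-2.9000 - 1.1000i) = 16.2100 + 23.7300i
Denominator: (-2.9)^2 + 1.1^2 = 9.62
Result = (16.2100 + 23.7300i)/9.62

1.6850 + 2.4667i


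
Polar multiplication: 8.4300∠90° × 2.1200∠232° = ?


r = 8.4300 * 2.1200 = 17.8716
theta = 90° + 232° = 322° = 322° (mod 360)

17.8716 cis(322°)


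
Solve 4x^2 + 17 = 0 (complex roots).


disc = 0^2 - 4*4*17 = 0 - 272 = -272
sqrt(|disc|) = sqrt(272) = 16.4924
Real part = 0/(2*4) = 0
Imag part = 16.4924/(2*4) = 2.0616

0 ± 2.0616i


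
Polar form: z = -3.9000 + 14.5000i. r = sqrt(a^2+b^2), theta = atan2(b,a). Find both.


r = sqrt(15.21+210.25) = sqrt(225.46) = 15.0153
theta = atan2(14.5, -3.9) = 105.0543 degrees

r = 15.0153, theta = 105.0543 degrees


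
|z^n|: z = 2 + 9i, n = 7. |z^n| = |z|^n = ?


|z| = sqrt(4+81) = sqrt(85) = 9.2195
|z^7| = |z|^7 = (sqrt(85))^7 = 85^3 * sqrt(85) = 614125*sqrt(85)

|z^7| = 614125*sqrt(85) ≈ 5661952.7398


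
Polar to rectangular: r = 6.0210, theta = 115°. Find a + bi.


a = 6.0210*cos(115°) = 6.0210*(-0.42262) = -2.5446
b = 6.0210*sin(115°) = 6.0210*0.90631 = 5.4569

-2.5446 + 5.4569i


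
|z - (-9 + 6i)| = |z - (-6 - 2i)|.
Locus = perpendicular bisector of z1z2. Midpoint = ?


Equal distances means the locus is the perpendicular bisector of z1 and z2.
Midpoint = ((-9+(-6))/2, (6+(-2))/2) = (-7.5000, 2.0000)

Perpendicular bisector through (-7.5000, 2.0000)


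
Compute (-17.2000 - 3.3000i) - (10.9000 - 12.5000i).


Real: -17.2 - 10.9 = -28.1
Imag: -3.3 + 12.5 = 9.2

-28.1000 + 9.2000i


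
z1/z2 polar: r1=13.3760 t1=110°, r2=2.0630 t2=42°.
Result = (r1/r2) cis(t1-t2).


r = 13.3760 / 2.0630 = 6.4838
theta = 110° - 42° = 68° = 68° (mod 360)

6.4838 cis(68°)


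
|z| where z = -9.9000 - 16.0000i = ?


|z| = sqrt((-9.9)^2 + (-16)^2) = sqrt(98.01 + 256) = sqrt(354.01) = 18.8152

|z| = 18.8152


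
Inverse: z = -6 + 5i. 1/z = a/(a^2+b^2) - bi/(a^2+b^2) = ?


|z|^2 = 36+25 = 61
1/z = (-6 - 5i)/61

1/z = -0.0984 - 0.0820i


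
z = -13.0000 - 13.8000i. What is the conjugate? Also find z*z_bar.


z_bar = -13.0000 + 13.8000i
z*z_bar = (-13)^2 + (-13.8)^2 = 169 + 190.44 = 359.44

z_bar = -13.0000 + 13.8000i, z*z_bar = 359.44


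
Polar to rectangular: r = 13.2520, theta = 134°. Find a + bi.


a = 13.2520*cos(134°) = 13.2520*(-0.69466) = -9.2056
b = 13.2520*sin(134°) = 13.2520*0.71934 = 9.5327

-9.2056 + 9.5327i


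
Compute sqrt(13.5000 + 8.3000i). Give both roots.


|z| = sqrt(182.25+68.89) = 15.8474
sqrt((|z|+a)/2) = sqrt((15.8474+13.5)/2) = sqrt(14.6737) = 3.8306
sqrt((|z|-a)/2) = sqrt((15.8474-13.5)/2) = sqrt(1.1737) = 1.0834

±(3.8306 + 1.0834i) i.e. 3.8306 + 1.0834i and -3.8306 - 1.0834i


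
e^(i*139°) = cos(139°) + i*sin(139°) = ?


cos(139°) = -0.7547
sin(139°) = 0.6561

e^(i*139°) = -0.7547 + 0.6561i


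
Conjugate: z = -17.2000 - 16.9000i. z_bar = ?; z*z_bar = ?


z_bar = -17.2000 + 16.9000i
z*z_bar = (-17.2)^2 + (-16.9)^2 = 295.84 + 285.61 = 581.45

z_bar = -17.2000 + 16.9000i, z*z_bar = 581.45


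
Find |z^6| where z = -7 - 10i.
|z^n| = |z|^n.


|z| = sqrt(49+100) = sqrt(149) = 12.2066
|z^6| = |z|^6 = (sqrt(149))^6 = 149^3 = 3307949

|z^6| = 3307949


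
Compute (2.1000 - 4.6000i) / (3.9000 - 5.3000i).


Conjugate of z2 = 3.9000 + 5.3000i
Numerator: (2.1000 - 4.6000i)(3.9000 + 5.3000i) = 32.5700 - 6.8100i
Denominator: 3.9^2 + (-5.3)^2 = 43.3
Result = (32.5700 - 6.8100i)/43.3

0.7522 - 0.1573i


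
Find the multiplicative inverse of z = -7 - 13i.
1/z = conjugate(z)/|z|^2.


|z|^2 = 49+169 = 218
1/z = (-7 + 13i)/218

1/z = -0.0321 + 0.0596i


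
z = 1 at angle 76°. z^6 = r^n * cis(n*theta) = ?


r^6 = 1^6 = 1
n*theta = 6*76° = 456° = 96° (mod 360)
a = 1*cos(96°) = -0.1045
b = 1*sin(96°) = 0.9945

1 cis(96°) = -0.1045 + 0.9945i


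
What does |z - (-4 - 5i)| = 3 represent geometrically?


|z - z0| = r is a circle with center z0 and radius r.
Center = (-4, -5), radius = 3

Circle with center (-4, -5) and radius 3


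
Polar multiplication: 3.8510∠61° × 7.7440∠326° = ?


r = 3.8510 * 7.7440 = 29.8221
theta = 61° + 326° = 387° = 27° (mod 360)

29.8221 cis(27°)


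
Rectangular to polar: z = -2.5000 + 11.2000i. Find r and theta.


r = sqrt(6.25+125.44) = sqrt(131.69) = 11.4756
theta = atan2(11.2, -2.5) = 102.5830 degrees

r = 11.4756, theta = 102.5830 degrees


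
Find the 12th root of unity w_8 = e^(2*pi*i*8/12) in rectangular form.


Angle = 360*8/12 = 240°
a = cos(240°) = -0.5000
b = sin(240°) = -0.8660

-0.5000 - 0.8660i


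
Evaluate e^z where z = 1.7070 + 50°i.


e^1.7070 = 5.5124
cos(50°) = 0.64279
sin(50°) = 0.76604
Real = 5.5124*0.64279 = 3.5433
Imag = 5.5124*0.76604 = 4.2227

3.5433 + 4.2227i


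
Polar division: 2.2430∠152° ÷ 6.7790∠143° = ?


r = 2.2430 / 6.7790 = 0.3309
theta = 152° - 143° = 9° = 9° (mod 360)

0.3309 cis(9°)


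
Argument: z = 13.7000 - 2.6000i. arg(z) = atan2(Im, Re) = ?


Re = 13.7, Im = -2.6
arg = atan2(-2.6, 13.7) = -10.7459 degrees

arg(z) = -10.7459 degrees


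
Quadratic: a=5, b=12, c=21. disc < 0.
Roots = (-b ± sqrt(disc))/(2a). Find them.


disc = 12^2 - 4*5*21 = 144 - 420 = -276
sqrt(|disc|) = sqrt(276) = 16.6132
Real part = -12/(2*5) = -1.2000
Imag part = 16.6132/(2*5) = 1.6613

-1.2000 ± 1.6613i


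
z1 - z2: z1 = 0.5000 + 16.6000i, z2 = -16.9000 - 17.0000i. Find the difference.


Real: 0.5 + 16.9 = 17.4
Imag: 16.6 + 17 = 33.6

17.4000 + 33.6000i


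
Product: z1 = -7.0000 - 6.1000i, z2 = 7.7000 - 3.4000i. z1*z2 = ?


Real = -7*7.7 - (-6.1)*(-3.4) = -53.9 - 20.74 = -74.64
Imag = -7*(-3.4) + 7.7*(-6.1) = 23.8 - (46.97) = -23.17

-74.6400 - 23.1700i


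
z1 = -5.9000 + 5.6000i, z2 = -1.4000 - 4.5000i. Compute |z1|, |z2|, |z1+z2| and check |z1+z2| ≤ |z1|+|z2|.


|z1| = sqrt((-5.9)^2 + 5.6^2) = sqrt(66.17) = 8.1345
|z2| = sqrt((-1.4)^2 + (-4.5)^2) = sqrt(22.21) = 4.7127
z1+z2 = -7.3000 + 1.1000i
|z1+z2| = sqrt(54.5) = 7.3824
|z1|+|z2| = 8.1345 + 4.7127 = 12.8472

|z1+z2| = 7.3824 ≤ |z1|+|z2| = 12.8472 (verified)


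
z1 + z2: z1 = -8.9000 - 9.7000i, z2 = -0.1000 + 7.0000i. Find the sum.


Real: -8.9 - 0.1 = -9
Imag: -9.7 + 7 = -2.7

-9.0000 - 2.7000i


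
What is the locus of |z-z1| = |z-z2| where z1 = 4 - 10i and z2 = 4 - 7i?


Equal distances means the locus is the perpendicular bisector of z1 and z2.
Midpoint = ((4+4)/2, (-10+(-7))/2) = (4.0000, -8.5000)

Perpendicular bisector through (4.0000, -8.5000)


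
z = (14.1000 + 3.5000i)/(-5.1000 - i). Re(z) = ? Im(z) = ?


Multiply by conjugate: (14.1000 + 3.5000i)(-5.1000 + i) / ((-5.1)^2 + (-1)^2)
Numerator real = 14.1*(-5.1) + 3.5*(-1) = -75.41
Numerator imag = 3.5*(-5.1) - 14.1*(-1) = -3.75
Denominator = 27.01
Re(z) = -75.41/27.01 = -2.7919
Im(z) = -3.75/27.01 = -0.1388

Re(z) = -2.7919, Im(z) = -0.1388


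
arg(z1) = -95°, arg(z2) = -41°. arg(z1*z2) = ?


arg(z1*z2) = -95° - 41° = -136°
Normalized to (-180°, 180°]: -136°

-136°


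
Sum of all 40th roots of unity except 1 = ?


With w = e^(2*pi*i/40), all 40 of the 40th roots of unity w^0 = 1, w, ..., w^(39) sum to 0: 1 + w + ... + w^(39) = (1 - w^40)/(1 - w) = 0 since w^40 = 1, w ≠ 1.
Removing the root 1: w + w^2 + ... + w^(39) = 0 - 1 = -1

Sum = -1


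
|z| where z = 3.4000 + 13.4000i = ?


|z| = sqrt(3.4^2 + 13.4^2) = sqrt(11.56 + 179.56) = sqrt(191.12) = 13.8246

|z| = 13.8246


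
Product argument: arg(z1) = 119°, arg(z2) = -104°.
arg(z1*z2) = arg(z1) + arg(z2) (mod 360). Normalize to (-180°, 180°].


arg(z1*z2) = 119° - 104° = 15°
Normalized to (-180°, 180°]: 15°

15°


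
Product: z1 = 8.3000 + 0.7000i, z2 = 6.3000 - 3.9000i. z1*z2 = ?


Real = 8.3*6.3 - 0.7*(-3.9) = 52.29 - (-2.73) = 55.02
Imag = 8.3*(-3.9) + 6.3*0.7 = -32.37 + 4.41 = -27.96

55.0200 - 27.9600i


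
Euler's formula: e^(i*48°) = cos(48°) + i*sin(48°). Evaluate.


cos(48°) = 0.6691
sin(48°) = 0.7431

e^(i*48°) = 0.6691 + 0.7431i


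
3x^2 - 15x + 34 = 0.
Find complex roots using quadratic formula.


disc = (-15)^2 - 4*3*34 = 225 - 408 = -183
sqrt(|disc|) = sqrt(183) = 13.5277
Real part = 15/(2*3) = 2.5000
Imag part = 13.5277/(2*3) = 2.2546

2.5000 ± 2.2546i


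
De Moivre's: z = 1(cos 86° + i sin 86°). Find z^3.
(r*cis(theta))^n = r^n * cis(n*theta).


r^3 = 1^3 = 1
n*theta = 3*86° = 258° = 258° (mod 360)
a = 1*cos(258°) = -0.2079
b = 1*sin(258°) = -0.9781

1 cis(258°) = -0.2079 - 0.9781i


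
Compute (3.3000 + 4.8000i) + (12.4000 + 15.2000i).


Real: 3.3 + 12.4 = 15.7
Imag: 4.8 + 15.2 = 20

15.7000 + 20.0000i


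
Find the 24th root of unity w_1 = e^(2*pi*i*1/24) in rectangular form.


Angle = 360*1/24 = 15°
a = cos(15°) = 0.9659
b = sin(15°) = 0.2588

0.9659 + 0.2588i


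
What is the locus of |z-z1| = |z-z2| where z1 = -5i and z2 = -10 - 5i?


Equal distances means the locus is the perpendicular bisector of z1 and z2.
Midpoint = ((0+(-10))/2, (-5+(-5))/2) = (-5.0000, -5.0000)

Perpendicular bisector through (-5.0000, -5.0000)


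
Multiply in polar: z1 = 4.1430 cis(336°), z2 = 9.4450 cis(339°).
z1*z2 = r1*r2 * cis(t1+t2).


r = 4.1430 * 9.4450 = 39.1306
theta = 336° + 339° = 675° = 315° (mod 360)

39.1306 cis(315°)


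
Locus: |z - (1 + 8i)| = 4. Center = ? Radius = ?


|z - z0| = r is a circle with center z0 and radius r.
Center = (1, 8), radius = 4

Circle with center (1, 8) and radius 4


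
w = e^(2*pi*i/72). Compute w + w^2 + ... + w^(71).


With w = e^(2*pi*i/72), all 72 of the 72th roots of unity w^0 = 1, w, ..., w^(71) sum to 0: 1 + w + ... + w^(71) = (1 - w^72)/(1 - w) = 0 since w^72 = 1, w ≠ 1.
Removing the root 1: w + w^2 + ... + w^(71) = 0 - 1 = -1

Sum = -1


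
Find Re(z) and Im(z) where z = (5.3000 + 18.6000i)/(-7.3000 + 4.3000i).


Multiply by conjugate: (5.3000 + 18.6000i)(-7.3000 - 4.3000i) / ((-7.3)^2 + 4.3^2)
Numerator real = 5.3*(-7.3) + 18.6*4.3 = 41.29
Numerator imag = 18.6*(-7.3) - 5.3*4.3 = -158.57
Denominator = 71.78
Re(z) = 41.29/71.78 = 0.5752
Im(z) = -158.57/71.78 = -2.2091

Re(z) = 0.5752, Im(z) = -2.2091


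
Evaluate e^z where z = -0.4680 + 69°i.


e^-0.4680 = 0.6263
cos(69°) = 0.35837
sin(69°) = 0.9336
Real = 0.6263*0.35837 = 0.2244
Imag = 0.6263*0.9336 = 0.5847

0.2244 + 0.5847i


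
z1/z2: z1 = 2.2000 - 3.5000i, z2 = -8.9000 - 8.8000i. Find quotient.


Conjugate of z2 = -8.9000 + 8.8000i
Numerator: (2.2000 - 3.5000i)(-8.9000 + 8.8000i) = 11.2200 + 50.5100i
Denominator: (-8.9)^2 + (-8.8)^2 = 156.65
Result = (11.2200 + 50.5100i)/156.65

0.0716 + 0.3224i


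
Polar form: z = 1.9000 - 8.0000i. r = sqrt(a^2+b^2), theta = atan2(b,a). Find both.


r = sqrt(3.61+64) = sqrt(67.61) = 8.2225
theta = atan2(-8, 1.9) = -76.6398 degrees

r = 8.2225, theta = -76.6398 degrees


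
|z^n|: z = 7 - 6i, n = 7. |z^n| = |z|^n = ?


|z| = sqrt(49+36) = sqrt(85) = 9.2195
|z^7| = |z|^7 = (sqrt(85))^7 = 85^3 * sqrt(85) = 614125*sqrt(85)

|z^7| = 614125*sqrt(85) ≈ 5661952.7398


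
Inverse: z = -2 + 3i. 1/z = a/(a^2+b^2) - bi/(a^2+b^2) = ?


|z|^2 = 4+9 = 13
1/z = (-2 - 3i)/13

1/z = -0.1538 - 0.2308i


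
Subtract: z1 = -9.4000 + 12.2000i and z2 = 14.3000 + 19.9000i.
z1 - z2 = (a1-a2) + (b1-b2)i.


Real: -9.4 - 14.3 = -23.7
Imag: 12.2 - 19.9 = -7.7

-23.7000 - 7.7000i


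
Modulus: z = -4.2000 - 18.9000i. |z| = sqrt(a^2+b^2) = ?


|z| = sqrt((-4.2)^2 + (-18.9)^2) = sqrt(17.64 + 357.21) = sqrt(374.85) = 19.3610

|z| = 19.3610


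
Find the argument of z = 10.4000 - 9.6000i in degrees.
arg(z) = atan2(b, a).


Re = 10.4, Im = -9.6
arg = atan2(-9.6, 10.4) = -42.7094 degrees

arg(z) = -42.7094 degrees


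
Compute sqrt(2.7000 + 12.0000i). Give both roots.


|z| = sqrt(7.29+144) = 12.3000
sqrt((|z|+a)/2) = sqrt((12.3000+2.7)/2) = sqrt(7.5000) = 2.7386
sqrt((|z|-a)/2) = sqrt((12.3000-2.7)/2) = sqrt(4.8000) = 2.1909

±(2.7386 + 2.1909i) i.e. 2.7386 + 2.1909i and -2.7386 - 2.1909i


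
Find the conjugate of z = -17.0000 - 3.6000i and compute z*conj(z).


z_bar = -17.0000 + 3.6000i
z*z_bar = (-17)^2 + (-3.6)^2 = 289 + 12.96 = 301.96

z_bar = -17.0000 + 3.6000i, z*z_bar = 301.96


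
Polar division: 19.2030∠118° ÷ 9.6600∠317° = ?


r = 19.2030 / 9.6600 = 1.9879
theta = 118° - 317° = -199° = 161° (mod 360)

1.9879 cis(161°)


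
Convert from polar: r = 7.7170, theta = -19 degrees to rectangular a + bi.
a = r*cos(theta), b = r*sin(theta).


a = 7.7170*cos(-19°) = 7.7170*0.94552 = 7.2966
b = 7.7170*sin(-19°) = 7.7170*(-0.32557) = -2.5124

7.2966 - 2.5124i


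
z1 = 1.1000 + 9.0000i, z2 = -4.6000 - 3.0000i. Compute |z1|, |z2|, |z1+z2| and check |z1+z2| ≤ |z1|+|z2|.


|z1| = sqrt(1.1^2 + 9^2) = sqrt(82.21) = 9.0670
|z2| = sqrt((-4.6)^2 + (-3)^2) = sqrt(30.16) = 5.4918
z1+z2 = -3.5000 + 6.0000i
|z1+z2| = sqrt(48.25) = 6.9462
|z1|+|z2| = 9.0670 + 5.4918 = 14.5588

|z1+z2| = 6.9462 ≤ |z1|+|z2| = 14.5588 (verified)


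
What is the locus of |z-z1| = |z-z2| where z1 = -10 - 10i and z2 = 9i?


Equal distances means the locus is the perpendicular bisector of z1 and z2.
Midpoint = ((-10+0)/2, (-10+9)/2) = (-5.0000, -0.5000)

Perpendicular bisector through (-5.0000, -0.5000)


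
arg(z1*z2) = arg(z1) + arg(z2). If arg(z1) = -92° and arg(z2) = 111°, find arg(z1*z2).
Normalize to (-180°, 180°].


arg(z1*z2) = -92° + 111° = 19°
Normalized to (-180°, 180°]: 19°

19°


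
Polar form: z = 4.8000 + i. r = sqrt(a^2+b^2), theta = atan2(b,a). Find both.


r = sqrt(23.04+1) = sqrt(24.04) = 4.9031
theta = atan2(1, 4.8) = 11.7683 degrees

r = 4.9031, theta = 11.7683 degrees


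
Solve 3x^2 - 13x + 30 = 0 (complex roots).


disc = (-13)^2 - 4*3*30 = 169 - 360 = -191
sqrt(|disc|) = sqrt(191) = 13.8203
Real part = 13/(2*3) = 2.1667
Imag part = 13.8203/(2*3) = 2.3034

2.1667 ± 2.3034i


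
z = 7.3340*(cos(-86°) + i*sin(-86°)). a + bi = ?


a = 7.3340*cos(-86°) = 7.3340*0.06976 = 0.5116
b = 7.3340*sin(-86°) = 7.3340*(-0.99756) = -7.3161

0.5116 - 7.3161i


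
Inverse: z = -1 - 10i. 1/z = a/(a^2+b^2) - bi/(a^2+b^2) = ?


|z|^2 = 1+100 = 101
1/z = (-1 + 10i)/101

1/z = -0.0099 + 0.0990i


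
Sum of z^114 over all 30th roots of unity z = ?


The roots are w_k = w^k with w = e^(2*pi*i/30), and (w^k)^114 = (w^114)^k.
So S = 1 + u + u^2 + ... + u^(29) with u = w^114.
114 = 3*30 + 24, so 114 is not a multiple of 30: u = (w^30)^3 * w^24 = w^24 ≠ 1 (w is a primitive 30th root), while u^30 = (w^30)^114 = 1.
Geometric series: S = (1 - u^30)/(1 - u) = (1 - 1)/(1 - u) = 0

S = 0


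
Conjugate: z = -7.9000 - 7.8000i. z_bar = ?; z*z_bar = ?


z_bar = -7.9000 + 7.8000i
z*z_bar = (-7.9)^2 + (-7.8)^2 = 62.41 + 60.84 = 123.25

z_bar = -7.9000 + 7.8000i, z*z_bar = 123.25


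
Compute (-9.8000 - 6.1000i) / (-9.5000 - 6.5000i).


Conjugate of z2 = -9.5000 + 6.5000i
Numerator: (-9.8000 - 6.1000i)(-9.5000 + 6.5000i) = 132.7500 - 5.7500i
Denominator: (-9.5)^2 + (-6.5)^2 = 132.5
Result = (132.7500 - 5.7500i)/132.5

1.0019 - 0.0434i


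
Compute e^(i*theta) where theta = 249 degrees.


cos(249°) = -0.3584
sin(249°) = -0.9336

e^(i*249°) = -0.3584 - 0.9336i


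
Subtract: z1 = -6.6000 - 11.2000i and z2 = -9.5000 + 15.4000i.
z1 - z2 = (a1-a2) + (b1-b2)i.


Real: -6.6 + 9.5 = 2.9
Imag: -11.2 - 15.4 = -26.6

2.9000 - 26.6000i


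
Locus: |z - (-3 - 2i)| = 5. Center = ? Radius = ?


|z - z0| = r is a circle with center z0 and radius r.
Center = (-3, -2), radius = 5

Circle with center (-3, -2) and radius 5


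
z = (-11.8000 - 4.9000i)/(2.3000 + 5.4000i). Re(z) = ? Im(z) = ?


Multiply by conjugate: (-11.8000 - 4.9000i)(2.3000 - 5.4000i) / (2.3^2 + 5.4^2)
Numerator real = -11.8*2.3 - (4.9)*5.4 = -53.6
Numerator imag = -4.9*2.3 - (-11.8)*5.4 = 52.45
Denominator = 34.45
Re(z) = -53.6/34.45 = -1.5559
Im(z) = 52.45/34.45 = 1.5225

Re(z) = -1.5559, Im(z) = 1.5225


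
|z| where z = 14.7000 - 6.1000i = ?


|z| = sqrt(14.7^2 + (-6.1)^2) = sqrt(216.09 + 37.21) = sqrt(253.3) = 15.9154

|z| = 15.9154


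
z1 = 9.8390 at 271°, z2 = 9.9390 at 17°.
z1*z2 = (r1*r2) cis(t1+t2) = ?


r = 9.8390 * 9.9390 = 97.7898
theta = 271° + 17° = 288° = 288° (mod 360)

97.7898 cis(288°)


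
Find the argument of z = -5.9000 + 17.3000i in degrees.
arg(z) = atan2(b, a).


Re = -5.9, Im = 17.3
arg = atan2(17.3, -5.9) = 108.8315 degrees

arg(z) = 108.8315 degrees


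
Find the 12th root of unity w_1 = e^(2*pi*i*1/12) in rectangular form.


Angle = 360*1/12 = 30°
a = cos(30°) = 0.8660
b = sin(30°) = 0.5000

0.8660 + 0.5000i


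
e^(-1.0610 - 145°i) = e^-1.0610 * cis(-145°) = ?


e^-1.0610 = 0.3461
cos(-145°) = -0.8192
sin(-145°) = -0.5736
Real = 0.3461*(-0.8192) = -0.2835
Imag = 0.3461*(-0.5736) = -0.1985

-0.2835 - 0.1985i


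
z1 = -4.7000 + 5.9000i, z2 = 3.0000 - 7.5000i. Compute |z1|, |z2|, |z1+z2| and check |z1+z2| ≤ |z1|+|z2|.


|z1| = sqrt((-4.7)^2 + 5.9^2) = sqrt(56.9) = 7.5432
|z2| = sqrt(3^2 + (-7.5)^2) = sqrt(65.25) = 8.0777
z1+z2 = -1.7000 - 1.6000i
|z1+z2| = sqrt(5.45) = 2.3345
|z1|+|z2| = 7.5432 + 8.0777 = 15.6209

|z1+z2| = 2.3345 ≤ |z1|+|z2| = 15.6209 (verified)


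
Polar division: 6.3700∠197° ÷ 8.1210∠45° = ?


r = 6.3700 / 8.1210 = 0.7844
theta = 197° - 45° = 152° = 152° (mod 360)

0.7844 cis(152°)


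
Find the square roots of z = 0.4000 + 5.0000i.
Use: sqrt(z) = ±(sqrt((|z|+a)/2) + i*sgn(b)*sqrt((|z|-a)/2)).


|z| = sqrt(0.16+25) = 5.0160
sqrt((|z|+a)/2) = sqrt((5.0160+0.4)/2) = sqrt(2.7080) = 1.6456
sqrt((|z|-a)/2) = sqrt((5.0160-0.4)/2) = sqrt(2.3080) = 1.5192

±(1.6456 + 1.5192i) i.e. 1.6456 + 1.5192i and -1.6456 - 1.5192i


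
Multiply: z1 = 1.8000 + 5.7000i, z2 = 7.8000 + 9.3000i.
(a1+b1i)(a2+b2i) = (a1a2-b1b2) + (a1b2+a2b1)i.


Real = 1.8*7.8 - 5.7*9.3 = 14.04 - 53.01 = -38.97
Imag = 1.8*9.3 + 7.8*5.7 = 16.74 + 44.46 = 61.2

-38.9700 + 61.2000i


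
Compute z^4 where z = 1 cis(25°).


r^4 = 1^4 = 1
n*theta = 4*25° = 100° = 100° (mod 360)
a = 1*cos(100°) = -0.1736
b = 1*sin(100°) = 0.9848

1 cis(100°) = -0.1736 + 0.9848i


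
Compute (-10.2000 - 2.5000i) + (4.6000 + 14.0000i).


Real: -10.2 + 4.6 = -5.6
Imag: -2.5 + 14 = 11.5

-5.6000 + 11.5000i


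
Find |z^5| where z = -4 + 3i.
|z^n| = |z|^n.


|z| = sqrt(16+9) = sqrt(25) = 5
|z^5| = |z|^5 = 5^5 = 3125

|z^5| = 3125


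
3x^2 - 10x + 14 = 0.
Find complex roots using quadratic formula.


disc = (-10)^2 - 4*3*14 = 100 - 168 = -68
sqrt(|disc|) = sqrt(68) = 8.2462
Real part = 10/(2*3) = 1.6667
Imag part = 8.2462/(2*3) = 1.3744

1.6667 ± 1.3744i


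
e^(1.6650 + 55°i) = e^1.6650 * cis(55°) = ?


e^1.6650 = 5.28567
cos(55°) = 0.573576
sin(55°) = 0.81915
Real = 5.28567*0.573576 = 3.0317
Imag = 5.28567*0.81915 = 4.3298

3.0317 + 4.3298i


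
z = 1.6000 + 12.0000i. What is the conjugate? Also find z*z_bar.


z_bar = 1.6000 - 12.0000i
z*z_bar = 1.6^2 + 12^2 = 2.56 + 144 = 146.56

z_bar = 1.6000 - 12.0000i, z*z_bar = 146.56


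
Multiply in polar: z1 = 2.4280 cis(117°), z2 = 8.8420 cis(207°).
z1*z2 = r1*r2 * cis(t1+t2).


r = 2.4280 * 8.8420 = 21.4684
theta = 117° + 207° = 324° = 324° (mod 360)

21.4684 cis(324°)


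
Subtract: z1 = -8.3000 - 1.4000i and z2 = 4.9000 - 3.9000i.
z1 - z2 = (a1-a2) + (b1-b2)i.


Real: -8.3 - 4.9 = -13.2
Imag: -1.4 + 3.9 = 2.5

-13.2000 + 2.5000i


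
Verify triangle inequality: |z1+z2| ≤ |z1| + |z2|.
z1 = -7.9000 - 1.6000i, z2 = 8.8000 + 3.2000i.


|z1| = sqrt((-7.9)^2 + (-1.6)^2) = sqrt(64.97) = 8.0604
|z2| = sqrt(8.8^2 + 3.2^2) = sqrt(87.68) = 9.3638
z1+z2 = 0.9000 + 1.6000i
|z1+z2| = sqrt(3.37) = 1.8358
|z1|+|z2| = 8.0604 + 9.3638 = 17.4242

|z1+z2| = 1.8358 ≤ |z1|+|z2| = 17.4242 (verified)


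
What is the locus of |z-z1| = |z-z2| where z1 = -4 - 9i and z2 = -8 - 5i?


Equal distances means the locus is the perpendicular bisector of z1 and z2.
Midpoint = ((-4+(-8))/2, (-9+(-5))/2) = (-6.0000, -7.0000)

Perpendicular bisector through (-6.0000, -7.0000)
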